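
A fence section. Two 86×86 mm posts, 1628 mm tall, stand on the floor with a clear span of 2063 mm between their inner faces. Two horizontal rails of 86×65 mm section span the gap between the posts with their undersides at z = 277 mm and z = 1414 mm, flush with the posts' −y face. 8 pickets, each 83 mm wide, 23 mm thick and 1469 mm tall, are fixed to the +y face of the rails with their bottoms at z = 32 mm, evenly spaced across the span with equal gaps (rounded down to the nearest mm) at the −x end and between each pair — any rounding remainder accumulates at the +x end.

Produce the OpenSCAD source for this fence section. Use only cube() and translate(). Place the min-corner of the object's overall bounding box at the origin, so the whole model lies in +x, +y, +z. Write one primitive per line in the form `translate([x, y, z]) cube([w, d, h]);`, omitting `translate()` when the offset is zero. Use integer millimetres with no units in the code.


cube([86, 86, 1628]);
translate([2149, 0, 0]) cube([86, 86, 1628]);
translate([86, 0, 277]) cube([2063, 86, 65]);
translate([86, 0, 1414]) cube([2063, 86, 65]);
translate([241, 86, 32]) cube([83, 23, 1469]);
translate([479, 86, 32]) cube([83, 23, 1469]);
translate([717, 86, 32]) cube([83, 23, 1469]);
translate([955, 86, 32]) cube([83, 23, 1469]);
translate([1193, 86, 32]) cube([83, 23, 1469]);
translate([1431, 86, 32]) cube([83, 23, 1469]);
translate([1669, 86, 32]) cube([83, 23, 1469]);
translate([1907, 86, 32]) cube([83, 23, 1469]);


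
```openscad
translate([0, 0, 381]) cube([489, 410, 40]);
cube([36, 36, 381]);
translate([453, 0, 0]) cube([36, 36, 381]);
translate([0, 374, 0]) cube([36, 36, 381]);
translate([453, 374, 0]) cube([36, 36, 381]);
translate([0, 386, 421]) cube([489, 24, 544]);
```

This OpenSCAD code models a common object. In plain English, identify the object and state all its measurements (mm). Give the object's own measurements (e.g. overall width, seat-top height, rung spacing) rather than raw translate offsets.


A chair. The seat is a 489×410×40 mm slab with its top at z = 421 mm, on four 36×36 mm corner legs (flush with the seat edges, standing on z = 0). A flat backrest 24 mm thick, 544 mm tall, spans the full seat width and rises from the seat top along its +y edge, rear face flush with the rear of the seat.


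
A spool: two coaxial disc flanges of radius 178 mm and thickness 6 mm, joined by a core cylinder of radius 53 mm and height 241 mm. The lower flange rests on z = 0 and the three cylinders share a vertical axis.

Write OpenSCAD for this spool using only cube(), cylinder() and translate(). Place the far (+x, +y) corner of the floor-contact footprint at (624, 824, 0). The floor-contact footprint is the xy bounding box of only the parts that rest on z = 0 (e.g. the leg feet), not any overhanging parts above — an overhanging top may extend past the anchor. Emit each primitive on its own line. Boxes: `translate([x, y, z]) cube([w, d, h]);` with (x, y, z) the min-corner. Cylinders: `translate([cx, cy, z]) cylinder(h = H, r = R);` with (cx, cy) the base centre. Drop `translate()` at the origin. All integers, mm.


translate([446, 646, 0]) cylinder(h = 6, r = 178);
translate([446, 646, 6]) cylinder(h = 241, r = 53);
translate([446, 646, 247]) cylinder(h = 6, r = 178);


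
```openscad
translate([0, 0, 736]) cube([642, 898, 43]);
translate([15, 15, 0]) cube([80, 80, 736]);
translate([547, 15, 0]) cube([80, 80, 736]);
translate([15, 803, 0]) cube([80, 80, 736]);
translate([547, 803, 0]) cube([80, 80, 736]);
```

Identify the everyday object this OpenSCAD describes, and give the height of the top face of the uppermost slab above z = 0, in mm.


A table. The table height is 779 mm.

A 642×898×43 slab sits at z = 736 on four 80 mm square posts — a table. The top surface is at 736 + 43 = 779 mm.


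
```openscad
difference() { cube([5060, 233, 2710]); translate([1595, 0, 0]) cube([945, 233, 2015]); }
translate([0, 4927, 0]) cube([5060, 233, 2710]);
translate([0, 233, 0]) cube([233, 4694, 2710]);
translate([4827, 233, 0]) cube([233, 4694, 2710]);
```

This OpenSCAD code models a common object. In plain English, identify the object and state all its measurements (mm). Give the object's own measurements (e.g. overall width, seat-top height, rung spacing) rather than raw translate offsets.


A single room: four walls, each 2710 mm tall and 233 mm thick, enclosing an outside footprint 5060×5160 mm (x × y), no floor or roof. The front and back walls (−y and +y sides) run the full x-width; the side walls fit between their inner faces. A door opening 945 mm wide and 2015 mm tall is cut through the front wall from the floor up, its −x edge 1595 mm from the wall's −x end.


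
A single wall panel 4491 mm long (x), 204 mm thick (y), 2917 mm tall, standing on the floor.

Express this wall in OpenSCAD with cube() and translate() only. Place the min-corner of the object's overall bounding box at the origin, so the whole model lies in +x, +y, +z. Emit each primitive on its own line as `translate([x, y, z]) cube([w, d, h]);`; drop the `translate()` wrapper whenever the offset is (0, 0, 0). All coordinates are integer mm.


cube([4491, 204, 2917]);


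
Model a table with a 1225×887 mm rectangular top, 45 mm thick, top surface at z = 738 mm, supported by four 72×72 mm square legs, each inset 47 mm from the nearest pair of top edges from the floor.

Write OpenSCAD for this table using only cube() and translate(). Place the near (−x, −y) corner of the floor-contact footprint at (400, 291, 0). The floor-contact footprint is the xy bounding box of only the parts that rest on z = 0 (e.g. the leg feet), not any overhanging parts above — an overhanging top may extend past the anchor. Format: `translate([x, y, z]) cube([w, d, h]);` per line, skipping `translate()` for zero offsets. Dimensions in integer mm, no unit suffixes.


// leg_h = 738 - 45 = 693
translate([353, 244, 693]) cube([1225, 887, 45]);
translate([400, 291, 0]) cube([72, 72, 693]);
translate([1459, 291, 0]) cube([72, 72, 693]);
translate([400, 1012, 0]) cube([72, 72, 693]);
translate([1459, 1012, 0]) cube([72, 72, 693]);


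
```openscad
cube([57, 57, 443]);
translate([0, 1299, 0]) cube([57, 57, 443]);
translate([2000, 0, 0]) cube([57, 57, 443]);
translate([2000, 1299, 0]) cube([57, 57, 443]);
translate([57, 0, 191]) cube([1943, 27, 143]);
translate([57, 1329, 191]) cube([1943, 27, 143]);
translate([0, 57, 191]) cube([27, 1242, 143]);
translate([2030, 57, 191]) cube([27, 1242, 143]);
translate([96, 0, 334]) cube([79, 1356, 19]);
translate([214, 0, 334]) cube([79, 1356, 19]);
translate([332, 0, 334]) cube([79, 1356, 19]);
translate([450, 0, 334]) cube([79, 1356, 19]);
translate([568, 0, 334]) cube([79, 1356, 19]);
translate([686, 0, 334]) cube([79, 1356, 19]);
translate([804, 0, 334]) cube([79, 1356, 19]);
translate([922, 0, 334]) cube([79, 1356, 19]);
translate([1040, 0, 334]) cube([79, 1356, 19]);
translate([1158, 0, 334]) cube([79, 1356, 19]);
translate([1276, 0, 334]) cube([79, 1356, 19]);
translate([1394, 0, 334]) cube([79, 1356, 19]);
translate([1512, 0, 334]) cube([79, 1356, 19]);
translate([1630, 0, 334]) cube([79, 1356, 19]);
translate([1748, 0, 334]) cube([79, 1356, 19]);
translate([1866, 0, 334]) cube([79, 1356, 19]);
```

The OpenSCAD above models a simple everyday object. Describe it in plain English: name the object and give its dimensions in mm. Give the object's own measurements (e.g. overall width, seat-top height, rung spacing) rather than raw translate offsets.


A bed frame 2057 mm long (x) by 1356 mm wide (y). Four 57×57 mm corner posts, 443 mm tall, at the corners of the footprint. Four rails of 27 mm thickness and 143 mm height run between adjacent posts with their undersides at z = 191 mm, their outer faces flush with the outside of the frame (the two x-running rails run between the posts' inner faces; the two y-running rails run between the posts' inner faces). 16 slats, each 79 mm wide (x) and 19 mm thick, lie across the top of the two x-running rails, running the full 1356 mm width of the frame in y; along x they sit between the end posts with a 39 mm gap after the −x posts and between neighbouring slats, leaving 55 mm before the +x posts.


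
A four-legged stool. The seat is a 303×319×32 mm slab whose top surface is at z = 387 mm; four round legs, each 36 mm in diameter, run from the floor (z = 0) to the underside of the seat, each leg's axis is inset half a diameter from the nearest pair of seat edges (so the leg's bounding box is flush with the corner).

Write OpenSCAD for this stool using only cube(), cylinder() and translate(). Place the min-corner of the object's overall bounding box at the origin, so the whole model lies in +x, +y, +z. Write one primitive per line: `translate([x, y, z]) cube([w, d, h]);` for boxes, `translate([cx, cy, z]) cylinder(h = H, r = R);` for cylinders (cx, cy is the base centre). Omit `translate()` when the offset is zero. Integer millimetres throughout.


// leg_h = 387 - 32 = 355
translate([0, 0, 355]) cube([303, 319, 32]);
translate([18, 18, 0]) cylinder(h = 355, r = 18);
translate([285, 18, 0]) cylinder(h = 355, r = 18);
translate([18, 301, 0]) cylinder(h = 355, r = 18);
translate([285, 301, 0]) cylinder(h = 355, r = 18);


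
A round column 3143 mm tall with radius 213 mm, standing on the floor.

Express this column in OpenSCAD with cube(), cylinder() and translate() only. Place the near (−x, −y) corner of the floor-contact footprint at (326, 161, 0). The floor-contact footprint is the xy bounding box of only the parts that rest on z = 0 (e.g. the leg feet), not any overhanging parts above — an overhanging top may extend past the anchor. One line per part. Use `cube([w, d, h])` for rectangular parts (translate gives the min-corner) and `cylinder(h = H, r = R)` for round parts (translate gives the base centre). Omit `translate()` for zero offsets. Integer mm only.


translate([539, 374, 0]) cylinder(h = 3143, r = 213);


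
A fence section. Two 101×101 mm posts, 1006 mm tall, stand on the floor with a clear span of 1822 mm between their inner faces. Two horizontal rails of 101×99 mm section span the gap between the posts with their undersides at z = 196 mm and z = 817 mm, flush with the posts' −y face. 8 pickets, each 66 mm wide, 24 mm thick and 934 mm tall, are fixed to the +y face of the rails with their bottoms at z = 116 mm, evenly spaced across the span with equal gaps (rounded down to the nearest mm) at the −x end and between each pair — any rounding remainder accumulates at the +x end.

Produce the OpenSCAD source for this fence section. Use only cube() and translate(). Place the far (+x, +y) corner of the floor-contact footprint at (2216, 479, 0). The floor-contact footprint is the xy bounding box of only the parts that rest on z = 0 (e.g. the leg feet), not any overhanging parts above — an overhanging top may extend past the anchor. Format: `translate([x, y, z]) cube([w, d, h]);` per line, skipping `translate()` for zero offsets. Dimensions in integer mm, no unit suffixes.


translate([192, 378, 0]) cube([101, 101, 1006]);
translate([2115, 378, 0]) cube([101, 101, 1006]);
translate([293, 378, 196]) cube([1822, 101, 99]);
translate([293, 378, 817]) cube([1822, 101, 99]);
translate([436, 479, 116]) cube([66, 24, 934]);
translate([645, 479, 116]) cube([66, 24, 934]);
translate([854, 479, 116]) cube([66, 24, 934]);
translate([1063, 479, 116]) cube([66, 24, 934]);
translate([1272, 479, 116]) cube([66, 24, 934]);
translate([1481, 479, 116]) cube([66, 24, 934]);
translate([1690, 479, 116]) cube([66, 24, 934]);
translate([1899, 479, 116]) cube([66, 24, 934]);


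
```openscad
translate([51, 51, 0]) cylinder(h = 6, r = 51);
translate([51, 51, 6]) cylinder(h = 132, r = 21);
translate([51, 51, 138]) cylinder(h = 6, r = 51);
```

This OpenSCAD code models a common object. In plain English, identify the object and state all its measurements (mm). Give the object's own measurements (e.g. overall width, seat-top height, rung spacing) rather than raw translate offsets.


A spool: two coaxial disc flanges of radius 51 mm and thickness 6 mm, joined by a core cylinder of radius 21 mm and height 132 mm. The lower flange rests on z = 0 and the three cylinders share a vertical axis.


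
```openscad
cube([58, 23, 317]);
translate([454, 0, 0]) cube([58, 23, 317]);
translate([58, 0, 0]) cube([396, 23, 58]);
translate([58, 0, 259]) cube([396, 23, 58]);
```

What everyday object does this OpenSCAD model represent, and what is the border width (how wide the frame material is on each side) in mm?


A picture frame. The border width is 58 mm.

Four thin pieces enclosing a rectangular opening — a picture frame. The two full-height stiles are 317 mm tall; the top rail sits at z = 259 and is 58 mm tall, so the border above the opening is 317 − 259 = 58 mm, matching the stile x-width.


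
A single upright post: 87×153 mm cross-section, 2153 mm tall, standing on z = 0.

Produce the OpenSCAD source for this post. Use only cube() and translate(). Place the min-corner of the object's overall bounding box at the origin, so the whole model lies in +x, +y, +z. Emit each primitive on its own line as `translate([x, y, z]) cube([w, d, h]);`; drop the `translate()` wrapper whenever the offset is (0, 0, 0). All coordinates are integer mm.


cube([87, 153, 2153]);


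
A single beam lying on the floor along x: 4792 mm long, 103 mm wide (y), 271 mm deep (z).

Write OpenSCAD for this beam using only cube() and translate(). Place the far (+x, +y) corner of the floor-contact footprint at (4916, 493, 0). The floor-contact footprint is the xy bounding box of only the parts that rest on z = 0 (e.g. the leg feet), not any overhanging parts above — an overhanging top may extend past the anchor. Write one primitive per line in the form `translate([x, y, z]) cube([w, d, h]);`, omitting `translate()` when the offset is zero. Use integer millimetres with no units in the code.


translate([124, 390, 0]) cube([4792, 103, 271]);


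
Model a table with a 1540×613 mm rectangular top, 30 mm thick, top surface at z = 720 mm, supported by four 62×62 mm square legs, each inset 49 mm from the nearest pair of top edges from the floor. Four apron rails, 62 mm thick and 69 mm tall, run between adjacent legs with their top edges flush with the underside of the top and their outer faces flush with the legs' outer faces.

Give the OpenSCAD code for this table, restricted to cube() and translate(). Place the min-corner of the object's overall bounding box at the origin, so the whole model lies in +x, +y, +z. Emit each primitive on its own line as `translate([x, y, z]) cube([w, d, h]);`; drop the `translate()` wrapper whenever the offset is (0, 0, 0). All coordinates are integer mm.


translate([0, 0, 690]) cube([1540, 613, 30]);
translate([49, 49, 0]) cube([62, 62, 690]);
translate([1429, 49, 0]) cube([62, 62, 690]);
translate([49, 502, 0]) cube([62, 62, 690]);
translate([1429, 502, 0]) cube([62, 62, 690]);
translate([111, 49, 621]) cube([1318, 62, 69]);
translate([111, 502, 621]) cube([1318, 62, 69]);
translate([49, 111, 621]) cube([62, 391, 69]);
translate([1429, 111, 621]) cube([62, 391, 69]);


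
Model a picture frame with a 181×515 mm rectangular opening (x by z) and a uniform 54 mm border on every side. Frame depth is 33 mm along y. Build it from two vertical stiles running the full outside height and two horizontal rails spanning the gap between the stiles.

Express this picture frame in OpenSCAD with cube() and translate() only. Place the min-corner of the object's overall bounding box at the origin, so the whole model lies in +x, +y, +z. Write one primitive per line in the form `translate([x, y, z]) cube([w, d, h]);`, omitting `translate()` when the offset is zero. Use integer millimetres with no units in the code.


cube([54, 33, 623]);
translate([235, 0, 0]) cube([54, 33, 623]);
translate([54, 0, 0]) cube([181, 33, 54]);
translate([54, 0, 569]) cube([181, 33, 54]);


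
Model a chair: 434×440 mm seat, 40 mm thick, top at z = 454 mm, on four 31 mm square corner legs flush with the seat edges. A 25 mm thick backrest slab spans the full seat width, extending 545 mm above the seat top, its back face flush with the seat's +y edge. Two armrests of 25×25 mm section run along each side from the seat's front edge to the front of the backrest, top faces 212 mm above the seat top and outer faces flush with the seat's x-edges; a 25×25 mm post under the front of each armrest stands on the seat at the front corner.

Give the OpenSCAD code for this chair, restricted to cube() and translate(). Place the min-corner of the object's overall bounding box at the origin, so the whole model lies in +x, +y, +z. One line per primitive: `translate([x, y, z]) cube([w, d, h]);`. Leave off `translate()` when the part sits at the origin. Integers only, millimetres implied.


// leg_h = 454 - 40 = 414
// arm post h = 212 - 25 = 187
translate([0, 0, 414]) cube([434, 440, 40]);
cube([31, 31, 414]);
translate([403, 0, 0]) cube([31, 31, 414]);
translate([0, 409, 0]) cube([31, 31, 414]);
translate([403, 409, 0]) cube([31, 31, 414]);
translate([0, 415, 454]) cube([434, 25, 545]);
translate([0, 0, 641]) cube([25, 415, 25]);
translate([409, 0, 641]) cube([25, 415, 25]);
translate([0, 0, 454]) cube([25, 25, 187]);
translate([409, 0, 454]) cube([25, 25, 187]);


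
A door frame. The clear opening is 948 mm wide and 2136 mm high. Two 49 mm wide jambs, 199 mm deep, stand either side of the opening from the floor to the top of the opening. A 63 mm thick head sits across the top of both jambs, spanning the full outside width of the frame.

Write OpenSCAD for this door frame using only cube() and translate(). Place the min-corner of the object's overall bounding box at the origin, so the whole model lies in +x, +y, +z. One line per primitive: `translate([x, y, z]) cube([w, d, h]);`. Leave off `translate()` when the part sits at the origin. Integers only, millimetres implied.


cube([49, 199, 2136]);
translate([997, 0, 0]) cube([49, 199, 2136]);
translate([0, 0, 2136]) cube([1046, 199, 63]);


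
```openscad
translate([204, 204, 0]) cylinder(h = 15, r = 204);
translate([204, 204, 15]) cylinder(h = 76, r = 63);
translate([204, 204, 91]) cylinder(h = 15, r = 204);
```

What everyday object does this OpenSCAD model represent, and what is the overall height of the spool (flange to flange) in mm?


A spool. The overall height is 106 mm.

Three coaxial cylinders, large–small–large — a spool. Two 15 mm flanges and a 76 mm core give 15 + 76 + 15 = 106 mm.


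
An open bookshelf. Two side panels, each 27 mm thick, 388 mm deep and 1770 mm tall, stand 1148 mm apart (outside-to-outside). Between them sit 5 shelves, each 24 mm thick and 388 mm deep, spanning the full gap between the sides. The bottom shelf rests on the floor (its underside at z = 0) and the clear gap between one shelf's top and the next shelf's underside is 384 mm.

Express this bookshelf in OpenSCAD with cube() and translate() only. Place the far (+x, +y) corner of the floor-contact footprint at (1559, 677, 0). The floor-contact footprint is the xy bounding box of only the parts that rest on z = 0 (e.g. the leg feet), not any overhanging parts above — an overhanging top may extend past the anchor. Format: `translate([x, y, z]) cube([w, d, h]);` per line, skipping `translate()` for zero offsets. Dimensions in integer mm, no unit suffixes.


translate([411, 289, 0]) cube([27, 388, 1770]);
translate([1532, 289, 0]) cube([27, 388, 1770]);
translate([438, 289, 0]) cube([1094, 388, 24]);
translate([438, 289, 408]) cube([1094, 388, 24]);
translate([438, 289, 816]) cube([1094, 388, 24]);
translate([438, 289, 1224]) cube([1094, 388, 24]);
translate([438, 289, 1632]) cube([1094, 388, 24]);


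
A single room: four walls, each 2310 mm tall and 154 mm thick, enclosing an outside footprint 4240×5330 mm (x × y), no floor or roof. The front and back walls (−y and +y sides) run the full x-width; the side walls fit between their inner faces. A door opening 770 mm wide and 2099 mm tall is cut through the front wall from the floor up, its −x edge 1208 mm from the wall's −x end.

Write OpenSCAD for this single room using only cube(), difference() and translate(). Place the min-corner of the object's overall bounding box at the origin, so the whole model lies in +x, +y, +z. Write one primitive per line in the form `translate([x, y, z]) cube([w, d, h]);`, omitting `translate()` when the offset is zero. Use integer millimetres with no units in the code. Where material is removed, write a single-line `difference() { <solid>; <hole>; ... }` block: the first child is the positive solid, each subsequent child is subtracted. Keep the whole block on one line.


difference() { cube([4240, 154, 2310]); translate([1208, 0, 0]) cube([770, 154, 2099]); }
translate([0, 5176, 0]) cube([4240, 154, 2310]);
translate([0, 154, 0]) cube([154, 5022, 2310]);
translate([4086, 154, 0]) cube([154, 5022, 2310]);


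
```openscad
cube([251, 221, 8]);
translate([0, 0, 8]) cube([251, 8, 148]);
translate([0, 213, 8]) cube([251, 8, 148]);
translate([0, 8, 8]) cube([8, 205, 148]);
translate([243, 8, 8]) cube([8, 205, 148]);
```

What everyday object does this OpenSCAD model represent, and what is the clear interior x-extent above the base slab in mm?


An open box. The internal width is 235 mm.

A 251×221 base slab with four walls standing on it — an open box. The base is 251 mm wide and the walls are 8 mm thick, so the internal width is 251 − 2 × 8 = 235 mm.


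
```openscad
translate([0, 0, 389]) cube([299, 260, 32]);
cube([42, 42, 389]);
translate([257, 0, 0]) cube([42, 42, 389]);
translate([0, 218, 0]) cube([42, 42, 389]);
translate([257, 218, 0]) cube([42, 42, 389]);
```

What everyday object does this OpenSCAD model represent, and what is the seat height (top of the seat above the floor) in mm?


A stool. The seat height is 421 mm.

A 299×260×32 slab at z = 389 on four corner posts — a stool. The seat top is 389 + 32 = 421 mm.


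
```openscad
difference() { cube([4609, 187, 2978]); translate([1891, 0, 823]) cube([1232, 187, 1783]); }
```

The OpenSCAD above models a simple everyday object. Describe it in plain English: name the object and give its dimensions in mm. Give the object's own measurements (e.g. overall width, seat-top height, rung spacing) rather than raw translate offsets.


A wall 4609 mm long (x), 187 mm thick (y), 2978 mm tall, with a rectangular window opening cut through it. The opening is 1232 mm wide and 1783 mm tall; its sill is at z = 823 mm and its near (−x) edge is 1891 mm from the wall's −x end. The opening passes through the full wall thickness.


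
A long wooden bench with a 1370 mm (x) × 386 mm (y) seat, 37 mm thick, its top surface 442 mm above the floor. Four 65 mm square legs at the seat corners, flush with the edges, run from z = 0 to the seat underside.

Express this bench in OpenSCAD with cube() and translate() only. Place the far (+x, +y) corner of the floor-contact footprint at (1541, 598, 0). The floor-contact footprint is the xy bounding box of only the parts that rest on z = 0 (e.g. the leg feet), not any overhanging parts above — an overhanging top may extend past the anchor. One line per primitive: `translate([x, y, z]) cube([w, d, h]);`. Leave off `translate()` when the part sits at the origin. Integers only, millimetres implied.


translate([171, 212, 405]) cube([1370, 386, 37]);
translate([171, 212, 0]) cube([65, 65, 405]);
translate([171, 533, 0]) cube([65, 65, 405]);
translate([1476, 212, 0]) cube([65, 65, 405]);
translate([1476, 533, 0]) cube([65, 65, 405]);


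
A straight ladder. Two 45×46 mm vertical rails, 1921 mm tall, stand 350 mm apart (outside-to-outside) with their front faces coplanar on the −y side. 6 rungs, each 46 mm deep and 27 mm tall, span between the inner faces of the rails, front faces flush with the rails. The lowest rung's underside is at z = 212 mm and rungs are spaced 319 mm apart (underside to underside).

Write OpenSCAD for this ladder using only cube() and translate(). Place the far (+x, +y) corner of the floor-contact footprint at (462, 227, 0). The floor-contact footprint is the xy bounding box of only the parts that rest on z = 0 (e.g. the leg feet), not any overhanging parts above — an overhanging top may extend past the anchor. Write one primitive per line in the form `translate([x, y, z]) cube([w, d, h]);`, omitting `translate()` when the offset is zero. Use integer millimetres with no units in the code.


translate([112, 181, 0]) cube([45, 46, 1921]);
translate([417, 181, 0]) cube([45, 46, 1921]);
translate([157, 181, 212]) cube([260, 46, 27]);
translate([157, 181, 531]) cube([260, 46, 27]);
translate([157, 181, 850]) cube([260, 46, 27]);
translate([157, 181, 1169]) cube([260, 46, 27]);
translate([157, 181, 1488]) cube([260, 46, 27]);
translate([157, 181, 1807]) cube([260, 46, 27]);


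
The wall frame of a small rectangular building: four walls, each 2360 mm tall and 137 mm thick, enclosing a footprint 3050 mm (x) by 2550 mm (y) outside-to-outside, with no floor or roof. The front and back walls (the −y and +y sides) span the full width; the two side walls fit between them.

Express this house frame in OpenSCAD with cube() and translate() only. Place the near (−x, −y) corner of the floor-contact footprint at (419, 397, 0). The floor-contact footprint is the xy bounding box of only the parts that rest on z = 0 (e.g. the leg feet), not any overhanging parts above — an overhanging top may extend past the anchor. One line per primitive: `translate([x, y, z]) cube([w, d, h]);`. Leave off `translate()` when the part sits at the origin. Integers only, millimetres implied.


translate([419, 397, 0]) cube([3050, 137, 2360]);
translate([419, 2810, 0]) cube([3050, 137, 2360]);
translate([419, 534, 0]) cube([137, 2276, 2360]);
translate([3332, 534, 0]) cube([137, 2276, 2360]);


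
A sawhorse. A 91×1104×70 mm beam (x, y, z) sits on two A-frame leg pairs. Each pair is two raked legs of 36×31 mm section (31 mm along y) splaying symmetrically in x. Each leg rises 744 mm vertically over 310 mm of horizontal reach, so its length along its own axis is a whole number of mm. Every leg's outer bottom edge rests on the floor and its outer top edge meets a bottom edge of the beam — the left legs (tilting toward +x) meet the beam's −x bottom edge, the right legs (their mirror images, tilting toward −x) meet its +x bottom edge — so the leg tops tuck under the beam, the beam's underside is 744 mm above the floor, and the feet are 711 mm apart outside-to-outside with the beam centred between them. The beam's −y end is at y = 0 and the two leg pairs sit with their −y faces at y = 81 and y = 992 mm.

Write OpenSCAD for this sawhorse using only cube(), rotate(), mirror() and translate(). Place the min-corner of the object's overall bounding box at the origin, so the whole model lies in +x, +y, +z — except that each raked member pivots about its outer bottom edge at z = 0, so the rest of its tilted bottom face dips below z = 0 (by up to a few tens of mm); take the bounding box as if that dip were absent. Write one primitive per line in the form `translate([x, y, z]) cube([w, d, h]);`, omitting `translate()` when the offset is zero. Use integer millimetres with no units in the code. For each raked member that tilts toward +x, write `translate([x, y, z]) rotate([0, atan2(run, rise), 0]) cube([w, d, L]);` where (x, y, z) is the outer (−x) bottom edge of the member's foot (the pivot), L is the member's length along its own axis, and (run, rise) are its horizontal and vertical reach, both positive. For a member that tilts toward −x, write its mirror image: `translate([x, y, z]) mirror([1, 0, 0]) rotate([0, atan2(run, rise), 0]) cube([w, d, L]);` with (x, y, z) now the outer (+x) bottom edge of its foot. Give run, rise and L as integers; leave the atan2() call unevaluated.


translate([310, 0, 744]) cube([91, 1104, 70]);
translate([0, 81, 0]) rotate([0, atan2(310, 744), 0]) cube([36, 31, 806]);
translate([711, 81, 0]) mirror([1, 0, 0]) rotate([0, atan2(310, 744), 0]) cube([36, 31, 806]);
translate([0, 992, 0]) rotate([0, atan2(310, 744), 0]) cube([36, 31, 806]);
translate([711, 992, 0]) mirror([1, 0, 0]) rotate([0, atan2(310, 744), 0]) cube([36, 31, 806]);


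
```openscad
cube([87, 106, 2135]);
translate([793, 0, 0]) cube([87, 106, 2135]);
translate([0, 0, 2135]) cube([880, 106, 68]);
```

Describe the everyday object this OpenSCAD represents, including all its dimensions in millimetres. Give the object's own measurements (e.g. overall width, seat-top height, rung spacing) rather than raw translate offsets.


A door frame. The clear opening is 706 mm wide and 2135 mm high. Two 87 mm wide jambs, 106 mm deep, stand either side of the opening from the floor to the top of the opening. A 68 mm thick head sits across the top of both jambs, spanning the full outside width of the frame.


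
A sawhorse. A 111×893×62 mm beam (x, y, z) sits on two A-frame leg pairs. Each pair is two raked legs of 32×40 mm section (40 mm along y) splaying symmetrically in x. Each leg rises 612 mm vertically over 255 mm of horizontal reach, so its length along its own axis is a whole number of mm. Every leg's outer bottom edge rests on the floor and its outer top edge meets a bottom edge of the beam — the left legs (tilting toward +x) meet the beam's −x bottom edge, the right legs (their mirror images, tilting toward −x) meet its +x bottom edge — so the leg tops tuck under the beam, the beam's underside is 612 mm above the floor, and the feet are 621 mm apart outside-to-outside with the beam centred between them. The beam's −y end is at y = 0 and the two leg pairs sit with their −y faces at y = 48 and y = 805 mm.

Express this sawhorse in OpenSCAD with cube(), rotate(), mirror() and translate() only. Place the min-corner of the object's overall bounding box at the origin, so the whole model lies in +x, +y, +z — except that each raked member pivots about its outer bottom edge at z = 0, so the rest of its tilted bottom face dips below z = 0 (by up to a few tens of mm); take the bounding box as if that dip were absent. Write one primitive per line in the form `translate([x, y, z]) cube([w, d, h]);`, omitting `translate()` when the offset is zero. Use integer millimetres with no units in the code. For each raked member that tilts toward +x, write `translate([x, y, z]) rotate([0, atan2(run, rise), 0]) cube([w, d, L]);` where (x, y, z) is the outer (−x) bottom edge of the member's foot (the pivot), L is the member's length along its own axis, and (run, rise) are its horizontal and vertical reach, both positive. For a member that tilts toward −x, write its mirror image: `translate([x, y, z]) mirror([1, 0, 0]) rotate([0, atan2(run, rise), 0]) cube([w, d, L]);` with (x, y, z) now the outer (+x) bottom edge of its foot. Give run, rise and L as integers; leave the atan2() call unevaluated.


translate([255, 0, 612]) cube([111, 893, 62]);
translate([0, 48, 0]) rotate([0, atan2(255, 612), 0]) cube([32, 40, 663]);
translate([621, 48, 0]) mirror([1, 0, 0]) rotate([0, atan2(255, 612), 0]) cube([32, 40, 663]);
translate([0, 805, 0]) rotate([0, atan2(255, 612), 0]) cube([32, 40, 663]);
translate([621, 805, 0]) mirror([1, 0, 0]) rotate([0, atan2(255, 612), 0]) cube([32, 40, 663]);


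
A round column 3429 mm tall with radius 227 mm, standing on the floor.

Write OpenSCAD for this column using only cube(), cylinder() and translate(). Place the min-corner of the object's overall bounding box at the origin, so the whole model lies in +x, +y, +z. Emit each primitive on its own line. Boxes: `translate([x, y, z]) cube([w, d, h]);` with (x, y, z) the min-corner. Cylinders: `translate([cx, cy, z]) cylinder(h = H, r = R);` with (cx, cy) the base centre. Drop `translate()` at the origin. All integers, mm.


translate([227, 227, 0]) cylinder(h = 3429, r = 227);


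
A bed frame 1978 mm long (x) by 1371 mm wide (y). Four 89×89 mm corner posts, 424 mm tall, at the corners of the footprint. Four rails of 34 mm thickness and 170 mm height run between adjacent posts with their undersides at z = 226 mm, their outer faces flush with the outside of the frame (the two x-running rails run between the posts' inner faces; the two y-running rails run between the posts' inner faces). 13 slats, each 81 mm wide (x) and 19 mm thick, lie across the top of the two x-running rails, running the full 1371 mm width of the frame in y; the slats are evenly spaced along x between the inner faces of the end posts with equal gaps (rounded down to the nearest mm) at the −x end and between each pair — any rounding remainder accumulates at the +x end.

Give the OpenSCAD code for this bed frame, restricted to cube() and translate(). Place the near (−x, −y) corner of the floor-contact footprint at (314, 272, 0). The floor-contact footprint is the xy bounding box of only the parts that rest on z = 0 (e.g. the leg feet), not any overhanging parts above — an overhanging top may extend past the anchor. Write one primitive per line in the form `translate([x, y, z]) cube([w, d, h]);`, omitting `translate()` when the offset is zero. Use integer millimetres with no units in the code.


translate([314, 272, 0]) cube([89, 89, 424]);
translate([314, 1554, 0]) cube([89, 89, 424]);
translate([2203, 272, 0]) cube([89, 89, 424]);
translate([2203, 1554, 0]) cube([89, 89, 424]);
translate([403, 272, 226]) cube([1800, 34, 170]);
translate([403, 1609, 226]) cube([1800, 34, 170]);
translate([314, 361, 226]) cube([34, 1193, 170]);
translate([2258, 361, 226]) cube([34, 1193, 170]);
translate([456, 272, 396]) cube([81, 1371, 19]);
translate([590, 272, 396]) cube([81, 1371, 19]);
translate([724, 272, 396]) cube([81, 1371, 19]);
translate([858, 272, 396]) cube([81, 1371, 19]);
translate([992, 272, 396]) cube([81, 1371, 19]);
translate([1126, 272, 396]) cube([81, 1371, 19]);
translate([1260, 272, 396]) cube([81, 1371, 19]);
translate([1394, 272, 396]) cube([81, 1371, 19]);
translate([1528, 272, 396]) cube([81, 1371, 19]);
translate([1662, 272, 396]) cube([81, 1371, 19]);
translate([1796, 272, 396]) cube([81, 1371, 19]);
translate([1930, 272, 396]) cube([81, 1371, 19]);
translate([2064, 272, 396]) cube([81, 1371, 19]);


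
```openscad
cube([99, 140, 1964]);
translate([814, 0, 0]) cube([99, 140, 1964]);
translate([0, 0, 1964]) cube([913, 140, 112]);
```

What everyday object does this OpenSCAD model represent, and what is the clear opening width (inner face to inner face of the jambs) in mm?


A door frame. The clear opening width is 715 mm.

Two 1964 mm tall posts with a header on top — a door frame. The left jamb is 99 mm wide at x = 0; the right jamb starts at x = 814. The clear opening is 814 − 99 = 715 mm.


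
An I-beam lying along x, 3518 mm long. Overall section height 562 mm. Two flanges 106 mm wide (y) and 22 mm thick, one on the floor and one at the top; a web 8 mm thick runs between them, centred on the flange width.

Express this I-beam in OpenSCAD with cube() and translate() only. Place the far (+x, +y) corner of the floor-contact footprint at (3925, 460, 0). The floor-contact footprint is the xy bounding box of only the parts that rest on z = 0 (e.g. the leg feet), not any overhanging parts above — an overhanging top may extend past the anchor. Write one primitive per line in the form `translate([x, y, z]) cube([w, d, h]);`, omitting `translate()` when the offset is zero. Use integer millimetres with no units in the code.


translate([407, 354, 0]) cube([3518, 106, 22]);
translate([407, 403, 22]) cube([3518, 8, 518]);
translate([407, 354, 540]) cube([3518, 106, 22]);


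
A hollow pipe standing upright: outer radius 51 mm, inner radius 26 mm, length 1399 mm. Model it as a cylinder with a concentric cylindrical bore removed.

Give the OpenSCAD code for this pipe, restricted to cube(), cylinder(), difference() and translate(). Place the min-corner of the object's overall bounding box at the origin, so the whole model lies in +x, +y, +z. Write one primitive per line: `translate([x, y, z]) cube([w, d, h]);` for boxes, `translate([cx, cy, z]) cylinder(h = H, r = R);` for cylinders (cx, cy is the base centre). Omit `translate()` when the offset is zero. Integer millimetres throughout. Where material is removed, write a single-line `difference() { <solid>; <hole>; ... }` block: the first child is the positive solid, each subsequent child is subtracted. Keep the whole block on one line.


difference() { translate([51, 51, 0]) cylinder(h = 1399, r = 51); translate([51, 51, 0]) cylinder(h = 1399, r = 26); }


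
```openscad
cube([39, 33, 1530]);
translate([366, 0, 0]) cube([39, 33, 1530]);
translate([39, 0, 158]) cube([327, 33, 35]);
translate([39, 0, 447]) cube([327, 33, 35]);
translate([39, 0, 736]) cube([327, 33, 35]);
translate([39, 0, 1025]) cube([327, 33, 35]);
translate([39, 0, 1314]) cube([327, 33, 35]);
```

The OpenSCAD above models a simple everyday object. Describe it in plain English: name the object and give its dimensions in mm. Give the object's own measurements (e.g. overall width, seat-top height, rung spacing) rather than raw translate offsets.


A straight ladder. Two 39×33 mm vertical rails, 1530 mm tall, stand 405 mm apart (outside-to-outside) with their front faces coplanar on the −y side. 5 rungs, each 33 mm deep and 35 mm tall, span between the inner faces of the rails, front faces flush with the rails. The lowest rung's underside is at z = 158 mm and rungs are spaced 289 mm apart (underside to underside).


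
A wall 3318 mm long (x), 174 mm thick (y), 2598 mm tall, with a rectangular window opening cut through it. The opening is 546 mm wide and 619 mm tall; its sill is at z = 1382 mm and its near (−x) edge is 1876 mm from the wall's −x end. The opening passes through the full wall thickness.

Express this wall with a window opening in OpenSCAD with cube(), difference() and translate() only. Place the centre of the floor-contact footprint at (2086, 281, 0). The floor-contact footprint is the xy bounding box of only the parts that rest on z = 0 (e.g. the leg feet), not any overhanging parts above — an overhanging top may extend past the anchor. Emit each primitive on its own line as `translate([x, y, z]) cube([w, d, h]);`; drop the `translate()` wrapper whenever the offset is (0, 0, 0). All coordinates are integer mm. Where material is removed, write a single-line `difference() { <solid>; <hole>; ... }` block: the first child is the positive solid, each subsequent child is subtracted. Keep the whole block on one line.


difference() { translate([427, 194, 0]) cube([3318, 174, 2598]); translate([2303, 194, 1382]) cube([546, 174, 619]); }


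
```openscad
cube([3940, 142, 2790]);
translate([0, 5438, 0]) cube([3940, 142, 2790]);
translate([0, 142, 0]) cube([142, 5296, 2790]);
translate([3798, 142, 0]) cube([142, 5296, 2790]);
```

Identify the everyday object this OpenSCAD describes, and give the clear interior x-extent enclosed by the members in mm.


A house (or room) frame. The interior width is 3656 mm.

Four 2790 mm walls enclosing a rectangle with no floor or roof — a room or house frame. Outside width is 3940 mm and wall thickness is 142 mm, so the interior width is 3940 − 2 × 142 = 3656 mm.


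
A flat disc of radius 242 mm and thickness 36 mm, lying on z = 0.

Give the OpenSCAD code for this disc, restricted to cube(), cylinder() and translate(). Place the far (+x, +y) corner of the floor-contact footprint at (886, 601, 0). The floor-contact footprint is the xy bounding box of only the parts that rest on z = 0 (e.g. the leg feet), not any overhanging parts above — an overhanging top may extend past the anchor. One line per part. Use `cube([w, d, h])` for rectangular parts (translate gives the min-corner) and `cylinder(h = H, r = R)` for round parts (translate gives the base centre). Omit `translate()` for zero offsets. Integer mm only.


translate([644, 359, 0]) cylinder(h = 36, r = 242);


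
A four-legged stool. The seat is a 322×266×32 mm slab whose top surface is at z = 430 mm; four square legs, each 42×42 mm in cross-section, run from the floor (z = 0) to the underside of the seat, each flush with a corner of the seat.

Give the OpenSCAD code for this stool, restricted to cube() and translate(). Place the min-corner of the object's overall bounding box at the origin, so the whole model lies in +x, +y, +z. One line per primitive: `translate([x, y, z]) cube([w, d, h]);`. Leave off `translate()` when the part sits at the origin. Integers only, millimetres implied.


translate([0, 0, 398]) cube([322, 266, 32]);
cube([42, 42, 398]);
translate([280, 0, 0]) cube([42, 42, 398]);
translate([0, 224, 0]) cube([42, 42, 398]);
translate([280, 224, 0]) cube([42, 42, 398]);
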